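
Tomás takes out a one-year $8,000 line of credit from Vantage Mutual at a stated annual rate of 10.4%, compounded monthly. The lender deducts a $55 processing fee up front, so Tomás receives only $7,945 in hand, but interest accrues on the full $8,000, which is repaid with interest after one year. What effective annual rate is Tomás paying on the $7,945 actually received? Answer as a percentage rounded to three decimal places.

Amount owed after one year: 8,000 × (1 + 0.104/12)^12 = 8,000 × 1.109103 = $8,872.83.
Effective rate on net proceeds: 8,872.83 / 7,945 − 1 = 0.116781 = 11.678%.

11.678%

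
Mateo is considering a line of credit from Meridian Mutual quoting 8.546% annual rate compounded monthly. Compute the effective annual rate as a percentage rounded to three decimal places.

8.889%

EAR = (1 + 0.08546/12)^12 − 1.
= (1 + 0.007122)^12 − 1 = 1.088888 − 1 = 8.889%.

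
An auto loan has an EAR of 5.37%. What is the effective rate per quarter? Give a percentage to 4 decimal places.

1.3163%

The per-quarter rate i satisfies (1 + i)^4 = 1 + 0.0537.
i = 1.0537^(1/4) − 1 = 0.0131628 = 1.3163%.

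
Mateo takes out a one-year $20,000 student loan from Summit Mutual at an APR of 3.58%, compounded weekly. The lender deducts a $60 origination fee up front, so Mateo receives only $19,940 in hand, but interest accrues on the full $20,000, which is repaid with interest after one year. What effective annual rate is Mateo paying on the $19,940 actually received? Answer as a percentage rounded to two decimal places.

Amount owed after one year: 20,000 × (1 + 0.0358/52)^52 = 20,000 × 1.036436 = $20,728.72.
Effective rate on net proceeds: 20,728.72 / 19,940 − 1 = 0.039554 = 3.96%.

3.96%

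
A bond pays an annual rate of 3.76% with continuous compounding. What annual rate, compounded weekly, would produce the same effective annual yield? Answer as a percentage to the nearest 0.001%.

3.761%

EAR under continuous compounding: e^0.0376 − 1 = 0.038316.
Solve (1 + r/52)^52 = 1.038316: r/52 = 1.038316^(1/52) − 1 = 0.000723, so r = 0.037614 = 3.761%.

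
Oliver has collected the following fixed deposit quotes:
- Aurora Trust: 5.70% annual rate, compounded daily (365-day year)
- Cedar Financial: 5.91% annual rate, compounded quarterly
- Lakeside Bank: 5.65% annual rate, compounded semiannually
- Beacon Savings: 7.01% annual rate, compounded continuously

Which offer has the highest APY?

Beacon Savings

Aurora Trust: (1 + 0.0570/365)^365 − 1 = 5.865%
Cedar Financial: (1 + 0.0591/4)^4 − 1 = 6.042%
Lakeside Bank: (1 + 0.0565/2)^2 − 1 = 5.730%
Beacon Savings: e^0.0701 − 1 = 7.262%
The highest effective annual rate is Beacon Savings at 7.262%.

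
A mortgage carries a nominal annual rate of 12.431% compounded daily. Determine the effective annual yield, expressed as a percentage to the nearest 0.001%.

EAR = (1 + 0.12431/365)^365 − 1.
= 1.132343 − 1 = 13.234%.

13.234%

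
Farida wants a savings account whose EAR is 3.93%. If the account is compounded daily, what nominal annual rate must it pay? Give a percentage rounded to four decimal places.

(1 + r/365)^365 − 1 = 0.0393, so 1 + r/365 = 1.0393^(1/365).
r/365 = 0.000106, so r = 0.038549 = 3.8549%.

3.8549%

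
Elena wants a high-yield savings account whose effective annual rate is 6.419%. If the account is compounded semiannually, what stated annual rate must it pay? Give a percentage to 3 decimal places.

(1 + r/2)^2 − 1 = 0.06419, so 1 + r/2 = 1.06419^(1/2).
r/2 = 0.031596, so r = 0.063192 = 6.319%.

6.319%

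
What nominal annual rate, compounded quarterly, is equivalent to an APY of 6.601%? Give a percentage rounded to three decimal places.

(1 + r/4)^4 − 1 = 0.06601, so 1 + r/4 = 1.06601^(1/4).
r/4 = 0.016109, so r = 0.064436 = 6.444%.

6.444%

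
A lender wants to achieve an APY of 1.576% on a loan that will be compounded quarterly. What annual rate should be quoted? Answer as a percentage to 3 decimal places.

(1 + r/4)^4 − 1 = 0.01576, so 1 + r/4 = 1.01576^(1/4).
r/4 = 0.003917, so r = 0.015668 = 1.567%.

1.567%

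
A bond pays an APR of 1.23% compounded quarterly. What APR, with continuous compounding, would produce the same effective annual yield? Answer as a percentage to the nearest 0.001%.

1.228%

EAR = (1 + 0.0123/4)^4 − 1 = 0.012357.
Equivalent continuous rate: r = ln(1 + 0.012357) = 0.012281 = 1.228%.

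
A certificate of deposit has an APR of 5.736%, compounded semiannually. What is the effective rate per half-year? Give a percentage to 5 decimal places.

With a nominal annual rate compounded semiannually, the periodic rate is the nominal rate divided by 2.
i = 0.05736 / 2 = 0.0286800 = 2.86800%.

2.86800%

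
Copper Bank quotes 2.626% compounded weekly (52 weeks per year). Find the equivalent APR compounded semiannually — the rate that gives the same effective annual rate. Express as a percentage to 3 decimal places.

EAR = (1 + 0.02626/52)^52 − 1 = 0.026601.
Solve (1 + r/2)^2 = 1.026601: r/2 = 1.026601^(1/2) − 1 = 0.013213, so r = 0.026426 = 2.643%.

2.643%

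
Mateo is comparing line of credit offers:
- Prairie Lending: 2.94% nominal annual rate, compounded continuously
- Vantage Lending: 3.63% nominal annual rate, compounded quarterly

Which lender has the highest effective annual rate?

Prairie Lending: e^0.0294 − 1 = 2.984%
Vantage Lending: (1 + 0.0363/4)^4 − 1 = 3.680%
The highest effective annual rate is Vantage Lending at 3.680%.

Vantage Lending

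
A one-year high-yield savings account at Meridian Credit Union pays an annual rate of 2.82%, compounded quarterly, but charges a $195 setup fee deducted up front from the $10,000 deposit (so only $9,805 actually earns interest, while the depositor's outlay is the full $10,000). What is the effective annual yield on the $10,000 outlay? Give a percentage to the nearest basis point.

0.84%

Value after one year: 9,805 × (1 + 0.0282/4)^4 = 9,805 × 1.028500 = $10,084.44.
Effective yield on the $10,000 outlay: 10,084.44 / 10,000 − 1 = 0.008444 = 0.84%.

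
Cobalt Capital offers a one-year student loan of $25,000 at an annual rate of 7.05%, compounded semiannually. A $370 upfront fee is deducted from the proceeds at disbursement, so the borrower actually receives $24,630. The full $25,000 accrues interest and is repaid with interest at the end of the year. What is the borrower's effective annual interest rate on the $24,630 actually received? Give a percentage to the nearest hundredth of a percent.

Amount owed after one year: 25,000 × (1 + 0.0705/2)^2 = 25,000 × 1.071743 = $26,793.56.
Effective rate on net proceeds: 26,793.56 / 24,630 − 1 = 0.087843 = 8.78%.

8.78%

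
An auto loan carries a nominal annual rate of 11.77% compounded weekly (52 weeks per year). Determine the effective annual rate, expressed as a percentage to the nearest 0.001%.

EAR = (1 + 0.1177/52)^52 − 1.
= (1 + 0.002263)^52 − 1 = 1.124757 − 1 = 12.476%.

12.476%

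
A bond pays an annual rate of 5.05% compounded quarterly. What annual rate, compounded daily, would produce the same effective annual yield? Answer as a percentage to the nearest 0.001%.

5.019%

EAR = (1 + 0.0505/4)^4 − 1 = 0.051464.
Solve (1 + r/365)^365 = 1.051464: r/365 = 1.051464^(1/365) − 1 = 0.000137, so r = 0.050187 = 5.019%.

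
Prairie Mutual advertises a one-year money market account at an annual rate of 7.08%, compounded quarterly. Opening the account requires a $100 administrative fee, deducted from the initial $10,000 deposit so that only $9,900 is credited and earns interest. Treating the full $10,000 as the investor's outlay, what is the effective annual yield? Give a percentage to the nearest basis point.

Value after one year: 9,900 × (1 + 0.0708/4)^4 = 9,900 × 1.072702 = $10,619.75.
Effective yield on the $10,000 outlay: 10,619.75 / 10,000 − 1 = 0.061975 = 6.20%.

6.20%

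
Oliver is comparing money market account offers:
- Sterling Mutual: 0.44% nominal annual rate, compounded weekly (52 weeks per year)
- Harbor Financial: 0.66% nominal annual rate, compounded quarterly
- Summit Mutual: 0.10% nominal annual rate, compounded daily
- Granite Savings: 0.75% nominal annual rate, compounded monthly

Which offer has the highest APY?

Sterling Mutual: (1 + 0.0044/52)^52 − 1 = 0.441%
Harbor Financial: (1 + 0.0066/4)^4 − 1 = 0.662%
Summit Mutual: (1 + 0.0010/365)^365 − 1 = 0.100%
Granite Savings: (1 + 0.0075/12)^12 − 1 = 0.753%
The highest effective annual rate is Granite Savings at 0.753%.

Granite Savings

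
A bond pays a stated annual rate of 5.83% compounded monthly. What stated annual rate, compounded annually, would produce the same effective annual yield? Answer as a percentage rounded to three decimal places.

EAR = (1 + 0.0583/12)^12 − 1 = 0.059883.
Compounded annually, the equivalent nominal rate is the EAR itself: 5.988%.

5.988%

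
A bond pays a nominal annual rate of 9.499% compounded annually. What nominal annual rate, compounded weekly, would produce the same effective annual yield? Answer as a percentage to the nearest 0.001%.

Compounded annually, EAR = nominal = 0.094990.
Solve (1 + r/52)^52 = 1.094990: r/52 = 1.094990^(1/52) − 1 = 0.001747, so r = 0.090824 = 9.082%.

9.082%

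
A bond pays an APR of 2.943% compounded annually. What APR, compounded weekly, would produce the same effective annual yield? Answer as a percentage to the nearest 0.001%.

2.901%

Compounded annually, EAR = nominal = 0.029430.
Solve (1 + r/52)^52 = 1.029430: r/52 = 1.029430^(1/52) − 1 = 0.000558, so r = 0.029013 = 2.901%.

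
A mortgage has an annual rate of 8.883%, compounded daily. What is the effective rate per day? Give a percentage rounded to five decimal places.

0.02434%

With a nominal annual rate compounded daily, the periodic rate is the nominal rate divided by 365.
i = 0.08883 / 365 = 0.0002434 = 0.02434%.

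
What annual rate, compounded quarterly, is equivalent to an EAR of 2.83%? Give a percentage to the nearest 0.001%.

(1 + r/4)^4 − 1 = 0.0283, so 1 + r/4 = 1.0283^(1/4).
r/4 = 0.007001, so r = 0.028005 = 2.800%.

2.800%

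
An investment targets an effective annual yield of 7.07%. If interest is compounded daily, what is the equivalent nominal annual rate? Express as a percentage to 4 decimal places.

(1 + r/365)^365 − 1 = 0.0707, so 1 + r/365 = 1.0707^(1/365).
r/365 = 0.000187, so r = 0.068319 = 6.8319%.

6.8319%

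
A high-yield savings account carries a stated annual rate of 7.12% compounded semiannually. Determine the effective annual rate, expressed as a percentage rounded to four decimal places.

EAR = (1 + 0.0712/2)^2 − 1.
= (1 + 0.035600)^2 − 1 = 1.072467 − 1 = 7.2467%.

7.2467%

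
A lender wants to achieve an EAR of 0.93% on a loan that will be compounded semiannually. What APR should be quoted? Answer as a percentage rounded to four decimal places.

0.9278%

(1 + r/2)^2 − 1 = 0.0093, so 1 + r/2 = 1.0093^(1/2).
r/2 = 0.004639, so r = 0.009278 = 0.9278%.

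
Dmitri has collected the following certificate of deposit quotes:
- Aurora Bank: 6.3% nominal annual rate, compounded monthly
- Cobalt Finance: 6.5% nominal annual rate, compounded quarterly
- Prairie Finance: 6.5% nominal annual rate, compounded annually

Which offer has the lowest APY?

Aurora Bank: (1 + 0.063/12)^12 − 1 = 6.485%
Cobalt Finance: (1 + 0.065/4)^4 − 1 = 6.660%
Prairie Finance: compounded annually, EAR = 6.500%
The lowest effective annual rate is Aurora Bank at 6.485%.

Aurora Bank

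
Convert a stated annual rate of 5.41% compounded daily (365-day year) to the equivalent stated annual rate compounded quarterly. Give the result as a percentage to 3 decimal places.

EAR = (1 + 0.0541/365)^365 − 1 = 0.055586.
Solve (1 + r/4)^4 = 1.055586: r/4 = 1.055586^(1/4) − 1 = 0.013616, so r = 0.054463 = 5.446%.

5.446%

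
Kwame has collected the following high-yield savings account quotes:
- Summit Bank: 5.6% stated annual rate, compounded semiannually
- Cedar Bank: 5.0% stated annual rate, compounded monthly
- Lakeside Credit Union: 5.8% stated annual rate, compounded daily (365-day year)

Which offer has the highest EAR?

Lakeside Credit Union

Summit Bank: (1 + 0.056/2)^2 − 1 = 5.678%
Cedar Bank: (1 + 0.050/12)^12 − 1 = 5.116%
Lakeside Credit Union: (1 + 0.058/365)^365 − 1 = 5.971%
The highest effective annual rate is Lakeside Credit Union at 5.971%.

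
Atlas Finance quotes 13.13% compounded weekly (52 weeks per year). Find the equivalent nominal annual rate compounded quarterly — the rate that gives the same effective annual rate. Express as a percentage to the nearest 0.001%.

EAR = (1 + 0.1313/52)^52 − 1 = 0.140121.
Solve (1 + r/4)^4 = 1.140121: r/4 = 1.140121^(1/4) − 1 = 0.033327, so r = 0.133308 = 13.331%.

13.331%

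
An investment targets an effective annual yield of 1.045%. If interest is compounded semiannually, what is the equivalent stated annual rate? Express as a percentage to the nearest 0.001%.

1.042%

(1 + r/2)^2 − 1 = 0.01045, so 1 + r/2 = 1.01045^(1/2).
r/2 = 0.005211, so r = 0.010423 = 1.042%.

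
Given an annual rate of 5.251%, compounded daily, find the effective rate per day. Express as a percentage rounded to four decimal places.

0.0144%

With a nominal annual rate compounded daily, the periodic rate is the nominal rate divided by 365.
i = 0.05251 / 365 = 0.0001439 = 0.0144%.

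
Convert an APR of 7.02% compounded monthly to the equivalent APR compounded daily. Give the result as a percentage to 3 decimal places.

EAR = (1 + 0.0702/12)^12 − 1 = 0.072503.
Solve (1 + r/365)^365 = 1.072503: r/365 = 1.072503^(1/365) − 1 = 0.000192, so r = 0.070002 = 7.000%.

7.000%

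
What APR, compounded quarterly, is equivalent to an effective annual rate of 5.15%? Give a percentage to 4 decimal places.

5.0534%

(1 + r/4)^4 − 1 = 0.0515, so 1 + r/4 = 1.0515^(1/4).
r/4 = 0.012634, so r = 0.050534 = 5.0534%.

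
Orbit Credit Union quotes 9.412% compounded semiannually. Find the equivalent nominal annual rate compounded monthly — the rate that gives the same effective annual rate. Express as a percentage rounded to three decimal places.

9.233%

EAR = (1 + 0.09412/2)^2 − 1 = 0.096335.
Solve (1 + r/12)^12 = 1.096335: r/12 = 1.096335^(1/12) − 1 = 0.007694, so r = 0.092326 = 9.233%.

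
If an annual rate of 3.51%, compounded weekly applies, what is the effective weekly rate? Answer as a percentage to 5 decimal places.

With a nominal annual rate compounded weekly, the periodic rate is the nominal rate divided by 52.
i = 0.0351 / 52 = 0.0006750 = 0.06750%.

0.06750%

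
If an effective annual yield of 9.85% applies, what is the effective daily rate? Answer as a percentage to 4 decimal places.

0.0257%

The per-day rate i satisfies (1 + i)^365 = 1 + 0.0985.
i = 1.0985^(1/365) − 1 = 0.0002574 = 0.0257%.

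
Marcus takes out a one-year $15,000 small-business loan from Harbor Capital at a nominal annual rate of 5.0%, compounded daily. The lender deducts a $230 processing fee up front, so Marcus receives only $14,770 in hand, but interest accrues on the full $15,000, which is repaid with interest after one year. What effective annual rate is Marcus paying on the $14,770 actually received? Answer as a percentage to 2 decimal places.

Amount owed after one year: 15,000 × (1 + 0.050/365)^365 = 15,000 × 1.051267 = $15,769.01.
Effective rate on net proceeds: 15,769.01 / 14,770 − 1 = 0.067638 = 6.76%.

6.76%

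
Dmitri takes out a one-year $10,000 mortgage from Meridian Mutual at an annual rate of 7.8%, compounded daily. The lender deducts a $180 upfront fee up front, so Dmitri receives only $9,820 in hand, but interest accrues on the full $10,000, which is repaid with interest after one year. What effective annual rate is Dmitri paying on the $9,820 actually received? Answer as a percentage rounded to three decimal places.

Amount owed after one year: 10,000 × (1 + 0.078/365)^365 = 10,000 × 1.081114 = $10,811.14.
Effective rate on net proceeds: 10,811.14 / 9,820 − 1 = 0.100930 = 10.093%.

10.093%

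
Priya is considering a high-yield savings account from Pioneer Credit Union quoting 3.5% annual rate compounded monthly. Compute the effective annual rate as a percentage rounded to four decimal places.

EAR = (1 + 0.035/12)^12 − 1.
= (1 + 0.002917)^12 − 1 = 1.035567 − 1 = 3.5567%.

3.5567%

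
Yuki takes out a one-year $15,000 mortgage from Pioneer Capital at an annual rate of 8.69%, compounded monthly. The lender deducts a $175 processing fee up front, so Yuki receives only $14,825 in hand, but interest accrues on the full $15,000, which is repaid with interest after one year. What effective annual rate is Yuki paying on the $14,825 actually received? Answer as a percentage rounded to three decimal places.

10.332%

Amount owed after one year: 15,000 × (1 + 0.0869/12)^12 = 15,000 × 1.090446 = $16,356.69.
Effective rate on net proceeds: 16,356.69 / 14,825 − 1 = 0.103318 = 10.332%.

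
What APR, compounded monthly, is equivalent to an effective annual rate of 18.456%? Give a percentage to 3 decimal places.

17.057%

(1 + r/12)^12 − 1 = 0.18456, so 1 + r/12 = 1.18456^(1/12).
r/12 = 0.014214, so r = 0.170572 = 17.057%.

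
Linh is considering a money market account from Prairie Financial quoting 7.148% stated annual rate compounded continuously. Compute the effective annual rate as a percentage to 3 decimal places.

7.410%

With continuous compounding, EAR = e^0.07148 − 1.
e^0.07148 = 1.074097, so EAR = 0.074097 = 7.410%.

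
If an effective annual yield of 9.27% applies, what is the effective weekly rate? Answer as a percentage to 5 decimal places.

The per-week rate i satisfies (1 + i)^52 = 1 + 0.0927.
i = 1.0927^(1/52) − 1 = 0.0017063 = 0.17063%.

0.17063%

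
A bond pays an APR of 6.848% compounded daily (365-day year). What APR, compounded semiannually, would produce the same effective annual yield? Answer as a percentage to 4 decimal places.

6.9659%

EAR = (1 + 0.06848/365)^365 − 1 = 0.070872.
Solve (1 + r/2)^2 = 1.070872: r/2 = 1.070872^(1/2) − 1 = 0.034830, so r = 0.069659 = 6.9659%.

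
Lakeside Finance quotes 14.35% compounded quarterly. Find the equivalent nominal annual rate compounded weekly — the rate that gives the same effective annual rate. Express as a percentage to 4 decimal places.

EAR = (1 + 0.1435/4)^4 − 1 = 0.151408.
Solve (1 + r/52)^52 = 1.151408: r/52 = 1.151408^(1/52) − 1 = 0.002715, so r = 0.141177 = 14.1177%.

14.1177%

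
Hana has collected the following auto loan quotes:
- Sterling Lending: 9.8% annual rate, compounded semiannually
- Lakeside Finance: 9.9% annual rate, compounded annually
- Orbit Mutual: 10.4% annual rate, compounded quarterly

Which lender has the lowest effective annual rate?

Sterling Lending: (1 + 0.098/2)^2 − 1 = 10.040%
Lakeside Finance: compounded annually, EAR = 9.900%
Orbit Mutual: (1 + 0.104/4)^4 − 1 = 10.813%
The lowest effective annual rate is Lakeside Finance at 9.900%.

Lakeside Finance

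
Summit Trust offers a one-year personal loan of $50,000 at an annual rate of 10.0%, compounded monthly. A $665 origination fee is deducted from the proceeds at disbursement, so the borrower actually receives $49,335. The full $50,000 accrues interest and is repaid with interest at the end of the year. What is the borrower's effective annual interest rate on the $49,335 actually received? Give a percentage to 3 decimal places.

11.960%

Amount owed after one year: 50,000 × (1 + 0.100/12)^12 = 50,000 × 1.104713 = $55,235.65.
Effective rate on net proceeds: 55,235.65 / 49,335 − 1 = 0.119604 = 11.960%.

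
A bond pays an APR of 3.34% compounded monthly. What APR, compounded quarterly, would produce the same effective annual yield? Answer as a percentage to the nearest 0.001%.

3.349%

EAR = (1 + 0.0334/12)^12 − 1 = 0.033916.
Solve (1 + r/4)^4 = 1.033916: r/4 = 1.033916^(1/4) − 1 = 0.008373, so r = 0.033493 = 3.349%.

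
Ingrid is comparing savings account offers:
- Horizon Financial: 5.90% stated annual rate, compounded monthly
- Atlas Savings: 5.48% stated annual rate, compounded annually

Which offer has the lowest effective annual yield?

Horizon Financial: (1 + 0.0590/12)^12 − 1 = 6.062%
Atlas Savings: compounded annually, EAR = 5.480%
The lowest effective annual rate is Atlas Savings at 5.480%.

Atlas Savings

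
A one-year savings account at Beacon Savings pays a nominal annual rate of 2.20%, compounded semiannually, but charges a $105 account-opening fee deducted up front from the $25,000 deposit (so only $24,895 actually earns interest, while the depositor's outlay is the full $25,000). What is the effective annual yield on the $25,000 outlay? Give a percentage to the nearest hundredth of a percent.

1.78%

Value after one year: 24,895 × (1 + 0.0220/2)^2 = 24,895 × 1.022121 = $25,445.70.
Effective yield on the $25,000 outlay: 25,445.70 / 25,000 − 1 = 0.017828 = 1.78%.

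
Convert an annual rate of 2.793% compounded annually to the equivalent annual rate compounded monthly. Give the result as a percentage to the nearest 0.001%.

Compounded annually, EAR = nominal = 0.027930.
Solve (1 + r/12)^12 = 1.027930: r/12 = 1.027930^(1/12) − 1 = 0.002298, so r = 0.027579 = 2.758%.

2.758%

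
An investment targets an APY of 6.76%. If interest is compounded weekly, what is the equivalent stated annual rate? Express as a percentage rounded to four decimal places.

(1 + r/52)^52 − 1 = 0.0676, so 1 + r/52 = 1.0676^(1/52).
r/52 = 0.001259, so r = 0.065454 = 6.5454%.

6.5454%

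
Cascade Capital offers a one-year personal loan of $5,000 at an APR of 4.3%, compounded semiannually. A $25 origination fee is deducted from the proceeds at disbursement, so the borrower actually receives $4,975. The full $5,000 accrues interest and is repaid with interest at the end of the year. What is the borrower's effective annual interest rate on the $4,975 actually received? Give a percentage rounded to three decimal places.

Amount owed after one year: 5,000 × (1 + 0.043/2)^2 = 5,000 × 1.043462 = $5,217.31.
Effective rate on net proceeds: 5,217.31 / 4,975 − 1 = 0.048706 = 4.871%.

4.871%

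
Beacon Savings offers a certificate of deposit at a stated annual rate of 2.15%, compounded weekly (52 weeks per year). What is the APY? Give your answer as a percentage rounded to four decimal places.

EAR = (1 + 0.0215/52)^52 − 1.
= 1.021728 − 1 = 2.1728%.

2.1728%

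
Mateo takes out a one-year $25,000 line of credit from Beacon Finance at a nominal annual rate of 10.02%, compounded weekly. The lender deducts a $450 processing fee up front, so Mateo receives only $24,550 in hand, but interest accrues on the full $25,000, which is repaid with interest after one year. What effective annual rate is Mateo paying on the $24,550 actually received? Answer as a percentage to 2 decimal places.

Amount owed after one year: 25,000 × (1 + 0.1002/52)^52 = 25,000 × 1.105285 = $27,632.14.
Effective rate on net proceeds: 27,632.14 / 24,550 − 1 = 0.125545 = 12.55%.

12.55%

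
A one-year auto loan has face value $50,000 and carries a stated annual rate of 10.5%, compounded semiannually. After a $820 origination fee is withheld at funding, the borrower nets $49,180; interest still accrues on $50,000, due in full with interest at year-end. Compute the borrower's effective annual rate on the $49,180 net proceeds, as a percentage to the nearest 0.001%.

12.623%

Amount owed after one year: 50,000 × (1 + 0.105/2)^2 = 50,000 × 1.107756 = $55,387.81.
Effective rate on net proceeds: 55,387.81 / 49,180 − 1 = 0.126226 = 12.623%.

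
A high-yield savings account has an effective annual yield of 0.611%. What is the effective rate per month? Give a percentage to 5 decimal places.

The per-month rate i satisfies (1 + i)^12 = 1 + 0.00611.
i = 1.00611^(1/12) − 1 = 0.0005077 = 0.05077%.

0.05077%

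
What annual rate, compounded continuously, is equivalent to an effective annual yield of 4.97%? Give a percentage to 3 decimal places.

Continuous: nominal r satisfies e^r − 1 = 0.0497.
r = ln(1 + 0.0497) = ln(1.0497) = 0.048504 = 4.850%.

4.850%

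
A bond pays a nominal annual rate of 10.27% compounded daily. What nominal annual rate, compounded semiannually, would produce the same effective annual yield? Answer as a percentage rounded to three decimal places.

10.537%

EAR = (1 + 0.1027/365)^365 − 1 = 0.108143.
Solve (1 + r/2)^2 = 1.108143: r/2 = 1.108143^(1/2) − 1 = 0.052684, so r = 0.105367 = 10.537%.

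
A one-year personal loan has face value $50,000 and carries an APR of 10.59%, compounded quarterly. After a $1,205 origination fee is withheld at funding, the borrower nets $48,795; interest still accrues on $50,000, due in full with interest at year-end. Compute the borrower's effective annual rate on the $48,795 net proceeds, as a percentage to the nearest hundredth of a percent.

Amount owed after one year: 50,000 × (1 + 0.1059/4)^4 = 50,000 × 1.110180 = $55,509.01.
Effective rate on net proceeds: 55,509.01 / 48,795 − 1 = 0.137596 = 13.76%.

13.76%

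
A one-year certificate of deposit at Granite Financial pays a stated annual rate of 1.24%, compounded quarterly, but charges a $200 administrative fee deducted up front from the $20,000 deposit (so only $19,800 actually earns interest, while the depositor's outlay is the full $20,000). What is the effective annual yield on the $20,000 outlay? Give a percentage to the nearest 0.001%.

0.233%

Value after one year: 19,800 × (1 + 0.0124/4)^4 = 19,800 × 1.012458 = $20,046.66.
Effective yield on the $20,000 outlay: 20,046.66 / 20,000 − 1 = 0.002333 = 0.233%.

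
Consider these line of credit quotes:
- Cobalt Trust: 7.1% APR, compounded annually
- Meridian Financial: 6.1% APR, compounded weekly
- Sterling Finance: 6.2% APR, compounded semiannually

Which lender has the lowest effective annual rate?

Cobalt Trust: compounded annually, EAR = 7.100%
Meridian Financial: (1 + 0.061/52)^52 − 1 = 6.286%
Sterling Finance: (1 + 0.062/2)^2 − 1 = 6.296%
The lowest effective annual rate is Meridian Financial at 6.286%.

Meridian Financial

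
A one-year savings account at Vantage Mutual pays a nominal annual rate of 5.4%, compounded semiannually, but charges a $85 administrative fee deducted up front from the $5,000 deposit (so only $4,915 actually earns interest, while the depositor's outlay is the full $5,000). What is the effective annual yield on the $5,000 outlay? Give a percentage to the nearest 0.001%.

Value after one year: 4,915 × (1 + 0.054/2)^2 = 4,915 × 1.054729 = $5,183.99.
Effective yield on the $5,000 outlay: 5,183.99 / 5,000 − 1 = 0.036799 = 3.680%.

3.680%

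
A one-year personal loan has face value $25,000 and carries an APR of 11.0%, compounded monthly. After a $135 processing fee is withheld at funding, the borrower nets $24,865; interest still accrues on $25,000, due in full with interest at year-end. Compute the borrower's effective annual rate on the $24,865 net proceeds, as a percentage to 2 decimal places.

12.18%

Amount owed after one year: 25,000 × (1 + 0.110/12)^12 = 25,000 × 1.115719 = $27,892.97.
Effective rate on net proceeds: 27,892.97 / 24,865 − 1 = 0.121776 = 12.18%.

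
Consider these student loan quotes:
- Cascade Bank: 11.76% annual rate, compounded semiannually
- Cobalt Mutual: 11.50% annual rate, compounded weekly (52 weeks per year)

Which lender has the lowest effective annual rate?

Cascade Bank

Cascade Bank: (1 + 0.1176/2)^2 − 1 = 12.106%
Cobalt Mutual: (1 + 0.1150/52)^52 − 1 = 12.173%
The lowest effective annual rate is Cascade Bank at 12.106%.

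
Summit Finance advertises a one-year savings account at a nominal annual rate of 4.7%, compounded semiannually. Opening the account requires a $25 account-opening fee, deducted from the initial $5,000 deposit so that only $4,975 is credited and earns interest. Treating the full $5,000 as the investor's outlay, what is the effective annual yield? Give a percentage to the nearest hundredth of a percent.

4.23%

Value after one year: 4,975 × (1 + 0.047/2)^2 = 4,975 × 1.047552 = $5,211.57.
Effective yield on the $5,000 outlay: 5,211.57 / 5,000 − 1 = 0.042314 = 4.23%.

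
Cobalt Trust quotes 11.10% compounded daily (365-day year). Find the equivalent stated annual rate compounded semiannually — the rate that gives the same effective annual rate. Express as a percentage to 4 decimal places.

11.4120%

EAR = (1 + 0.1110/365)^365 − 1 = 0.117376.
Solve (1 + r/2)^2 = 1.117376: r/2 = 1.117376^(1/2) − 1 = 0.057060, so r = 0.114120 = 11.4120%.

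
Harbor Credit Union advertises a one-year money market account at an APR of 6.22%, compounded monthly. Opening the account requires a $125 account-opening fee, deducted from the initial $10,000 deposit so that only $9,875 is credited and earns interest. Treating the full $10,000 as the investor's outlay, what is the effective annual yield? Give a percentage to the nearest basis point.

5.07%

Value after one year: 9,875 × (1 + 0.0622/12)^12 = 9,875 × 1.064004 = $10,507.04.
Effective yield on the $10,000 outlay: 10,507.04 / 10,000 − 1 = 0.050704 = 5.07%.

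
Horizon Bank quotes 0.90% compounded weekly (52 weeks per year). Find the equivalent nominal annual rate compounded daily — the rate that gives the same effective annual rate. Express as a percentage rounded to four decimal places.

EAR = (1 + 0.0090/52)^52 − 1 = 0.009040.
Solve (1 + r/365)^365 = 1.009040: r/365 = 1.009040^(1/365) − 1 = 0.000025, so r = 0.008999 = 0.8999%.

0.8999%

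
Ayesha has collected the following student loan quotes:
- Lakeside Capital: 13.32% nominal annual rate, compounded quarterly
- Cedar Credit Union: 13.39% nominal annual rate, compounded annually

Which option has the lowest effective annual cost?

Lakeside Capital: (1 + 0.1332/4)^4 − 1 = 14.000%
Cedar Credit Union: compounded annually, EAR = 13.390%
The lowest effective annual rate is Cedar Credit Union at 13.390%.

Cedar Credit Union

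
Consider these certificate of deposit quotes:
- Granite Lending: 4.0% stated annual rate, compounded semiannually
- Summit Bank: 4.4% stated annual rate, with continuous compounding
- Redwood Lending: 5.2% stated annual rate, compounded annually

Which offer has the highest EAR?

Granite Lending: (1 + 0.040/2)^2 − 1 = 4.040%
Summit Bank: e^0.044 − 1 = 4.498%
Redwood Lending: compounded annually, EAR = 5.200%
The highest effective annual rate is Redwood Lending at 5.200%.

Redwood Lending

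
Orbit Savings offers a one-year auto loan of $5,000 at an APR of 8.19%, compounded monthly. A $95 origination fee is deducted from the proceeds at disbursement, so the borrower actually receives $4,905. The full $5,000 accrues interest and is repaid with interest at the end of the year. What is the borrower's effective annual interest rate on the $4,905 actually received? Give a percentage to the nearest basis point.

Amount owed after one year: 5,000 × (1 + 0.0819/12)^12 = 5,000 × 1.085045 = $5,425.23.
Effective rate on net proceeds: 5,425.23 / 4,905 − 1 = 0.106060 = 10.61%.

10.61%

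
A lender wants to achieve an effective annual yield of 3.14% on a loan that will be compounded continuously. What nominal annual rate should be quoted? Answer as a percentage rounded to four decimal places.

Continuous: nominal r satisfies e^r − 1 = 0.0314.
r = ln(1 + 0.0314) = ln(1.0314) = 0.030917 = 3.0917%.

3.0917%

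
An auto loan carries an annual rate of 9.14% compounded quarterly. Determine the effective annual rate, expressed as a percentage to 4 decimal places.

EAR = (1 + 0.0914/4)^4 − 1.
= (1 + 0.022850)^4 − 1 = 1.094581 − 1 = 9.4581%.

9.4581%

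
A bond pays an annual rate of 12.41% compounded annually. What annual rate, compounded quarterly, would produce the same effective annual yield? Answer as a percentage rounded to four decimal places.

11.8710%

Compounded annually, EAR = nominal = 0.124100.
Solve (1 + r/4)^4 = 1.124100: r/4 = 1.124100^(1/4) − 1 = 0.029678, so r = 0.118710 = 11.8710%.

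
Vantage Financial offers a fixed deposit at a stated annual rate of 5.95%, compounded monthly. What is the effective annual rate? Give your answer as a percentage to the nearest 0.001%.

6.115%

EAR = (1 + 0.0595/12)^12 − 1.
= 1.061150 − 1 = 6.115%.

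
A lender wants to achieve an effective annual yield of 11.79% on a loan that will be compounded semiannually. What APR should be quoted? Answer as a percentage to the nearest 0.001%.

(1 + r/2)^2 − 1 = 0.1179, so 1 + r/2 = 1.1179^(1/2).
r/2 = 0.057308, so r = 0.114616 = 11.462%.

11.462%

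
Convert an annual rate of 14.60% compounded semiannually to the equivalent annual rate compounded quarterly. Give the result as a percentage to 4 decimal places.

EAR = (1 + 0.1460/2)^2 − 1 = 0.151329.
Solve (1 + r/4)^4 = 1.151329: r/4 = 1.151329^(1/4) − 1 = 0.035857, so r = 0.143429 = 14.3429%.

14.3429%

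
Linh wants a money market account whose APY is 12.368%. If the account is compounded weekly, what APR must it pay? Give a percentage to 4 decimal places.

11.6740%

(1 + r/52)^52 − 1 = 0.12368, so 1 + r/52 = 1.12368^(1/52).
r/52 = 0.002245, so r = 0.116740 = 11.6740%.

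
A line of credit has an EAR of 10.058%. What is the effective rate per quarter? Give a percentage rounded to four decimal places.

The per-quarter rate i satisfies (1 + i)^4 = 1 + 0.10058.
i = 1.10058^(1/4) − 1 = 0.0242487 = 2.4249%.

2.4249%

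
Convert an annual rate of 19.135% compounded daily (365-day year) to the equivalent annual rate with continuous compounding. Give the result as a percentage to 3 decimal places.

EAR = (1 + 0.19135/365)^365 − 1 = 0.210822.
Equivalent continuous rate: r = ln(1 + 0.210822) = 0.191300 = 19.130%.

19.130%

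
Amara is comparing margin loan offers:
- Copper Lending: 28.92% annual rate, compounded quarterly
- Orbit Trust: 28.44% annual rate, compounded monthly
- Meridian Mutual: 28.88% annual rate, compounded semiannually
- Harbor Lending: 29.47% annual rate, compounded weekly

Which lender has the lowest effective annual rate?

Meridian Mutual

Copper Lending: (1 + 0.2892/4)^4 − 1 = 32.210%
Orbit Trust: (1 + 0.2844/12)^12 − 1 = 32.456%
Meridian Mutual: (1 + 0.2888/2)^2 − 1 = 30.965%
Harbor Lending: (1 + 0.2947/52)^52 − 1 = 34.161%
The lowest effective annual rate is Meridian Mutual at 30.965%.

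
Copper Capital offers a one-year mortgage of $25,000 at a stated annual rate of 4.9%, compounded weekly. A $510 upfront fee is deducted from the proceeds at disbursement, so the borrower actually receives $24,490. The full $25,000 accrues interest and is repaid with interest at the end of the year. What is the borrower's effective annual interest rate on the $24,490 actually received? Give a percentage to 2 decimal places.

Amount owed after one year: 25,000 × (1 + 0.049/52)^52 = 25,000 × 1.050196 = $26,254.90.
Effective rate on net proceeds: 26,254.90 / 24,490 − 1 = 0.072066 = 7.21%.

7.21%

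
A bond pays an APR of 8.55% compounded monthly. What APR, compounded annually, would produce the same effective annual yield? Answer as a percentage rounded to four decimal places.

EAR = (1 + 0.0855/12)^12 − 1 = 0.088931.
Compounded annually, the equivalent nominal rate is the EAR itself: 8.8931%.

8.8931%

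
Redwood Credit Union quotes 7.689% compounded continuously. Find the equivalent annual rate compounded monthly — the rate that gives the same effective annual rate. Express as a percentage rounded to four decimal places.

7.7137%

EAR under continuous compounding: e^0.07689 − 1 = 0.079923.
Solve (1 + r/12)^12 = 1.079923: r/12 = 1.079923^(1/12) − 1 = 0.006428, so r = 0.077137 = 7.7137%.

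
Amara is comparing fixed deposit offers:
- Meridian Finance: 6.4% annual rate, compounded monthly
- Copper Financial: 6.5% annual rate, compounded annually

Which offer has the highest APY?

Meridian Finance

Meridian Finance: (1 + 0.064/12)^12 − 1 = 6.591%
Copper Financial: compounded annually, EAR = 6.500%
The highest effective annual rate is Meridian Finance at 6.591%.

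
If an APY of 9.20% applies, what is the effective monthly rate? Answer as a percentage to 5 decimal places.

0.73612%

The per-month rate i satisfies (1 + i)^12 = 1 + 0.0920.
i = 1.0920^(1/12) − 1 = 0.0073612 = 0.73612%.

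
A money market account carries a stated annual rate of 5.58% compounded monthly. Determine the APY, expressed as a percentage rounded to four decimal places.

EAR = (1 + 0.0558/12)^12 − 1.
= 1.057249 − 1 = 5.7249%.

5.7249%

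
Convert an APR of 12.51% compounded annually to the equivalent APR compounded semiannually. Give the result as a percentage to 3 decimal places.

12.141%

Compounded annually, EAR = nominal = 0.125100.
Solve (1 + r/2)^2 = 1.125100: r/2 = 1.125100^(1/2) − 1 = 0.060707, so r = 0.121415 = 12.141%.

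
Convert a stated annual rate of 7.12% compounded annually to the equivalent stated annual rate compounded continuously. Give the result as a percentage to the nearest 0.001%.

6.878%

Compounded annually, EAR = nominal = 0.071200.
Equivalent continuous rate: r = ln(1 + 0.071200) = 0.068780 = 6.878%.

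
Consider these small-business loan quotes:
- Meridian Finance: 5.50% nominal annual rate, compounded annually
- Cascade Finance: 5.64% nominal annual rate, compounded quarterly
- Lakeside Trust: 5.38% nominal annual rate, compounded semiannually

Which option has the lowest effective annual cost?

Lakeside Trust

Meridian Finance: compounded annually, EAR = 5.500%
Cascade Finance: (1 + 0.0564/4)^4 − 1 = 5.760%
Lakeside Trust: (1 + 0.0538/2)^2 − 1 = 5.452%
The lowest effective annual rate is Lakeside Trust at 5.452%.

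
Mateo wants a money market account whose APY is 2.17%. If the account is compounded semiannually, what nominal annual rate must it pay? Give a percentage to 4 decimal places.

(1 + r/2)^2 − 1 = 0.0217, so 1 + r/2 = 1.0217^(1/2).
r/2 = 0.010792, so r = 0.021584 = 2.1584%.

2.1584%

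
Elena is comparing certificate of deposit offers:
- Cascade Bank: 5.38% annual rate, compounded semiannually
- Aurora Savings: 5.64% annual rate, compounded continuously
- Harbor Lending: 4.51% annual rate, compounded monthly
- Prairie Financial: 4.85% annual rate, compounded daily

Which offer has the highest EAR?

Cascade Bank: (1 + 0.0538/2)^2 − 1 = 5.452%
Aurora Savings: e^0.0564 − 1 = 5.802%
Harbor Lending: (1 + 0.0451/12)^12 − 1 = 4.604%
Prairie Financial: (1 + 0.0485/365)^365 − 1 = 4.969%
The highest effective annual rate is Aurora Savings at 5.802%.

Aurora Savings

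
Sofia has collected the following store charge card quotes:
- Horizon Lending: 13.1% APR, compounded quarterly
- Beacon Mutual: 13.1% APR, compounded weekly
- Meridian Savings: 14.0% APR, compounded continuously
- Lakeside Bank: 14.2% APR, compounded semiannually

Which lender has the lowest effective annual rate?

Horizon Lending: (1 + 0.131/4)^4 − 1 = 13.758%
Beacon Mutual: (1 + 0.131/52)^52 − 1 = 13.978%
Meridian Savings: e^0.140 − 1 = 15.027%
Lakeside Bank: (1 + 0.142/2)^2 − 1 = 14.704%
The lowest effective annual rate is Horizon Lending at 13.758%.

Horizon Lending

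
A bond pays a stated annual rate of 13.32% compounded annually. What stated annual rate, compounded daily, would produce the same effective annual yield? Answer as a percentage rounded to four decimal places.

12.5067%

Compounded annually, EAR = nominal = 0.133200.
Solve (1 + r/365)^365 = 1.133200: r/365 = 1.133200^(1/365) − 1 = 0.000343, so r = 0.125067 = 12.5067%.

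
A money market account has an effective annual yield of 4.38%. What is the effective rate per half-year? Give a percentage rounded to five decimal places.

2.16653%

The per-half-year rate i satisfies (1 + i)^2 = 1 + 0.0438.
i = 1.0438^(1/2) − 1 = 0.0216653 = 2.16653%.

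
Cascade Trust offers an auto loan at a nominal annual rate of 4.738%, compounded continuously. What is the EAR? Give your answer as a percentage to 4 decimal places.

4.8520%

With continuous compounding, EAR = e^0.04738 − 1.
e^0.04738 = 1.048520, so EAR = 0.048520 = 4.8520%.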